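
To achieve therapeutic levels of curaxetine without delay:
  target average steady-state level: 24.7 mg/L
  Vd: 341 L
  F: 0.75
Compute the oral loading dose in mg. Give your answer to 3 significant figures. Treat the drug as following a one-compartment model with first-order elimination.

LD = Css × Vd / F = 24.7 × 341 / 0.75 = 11230 mg

11200 mg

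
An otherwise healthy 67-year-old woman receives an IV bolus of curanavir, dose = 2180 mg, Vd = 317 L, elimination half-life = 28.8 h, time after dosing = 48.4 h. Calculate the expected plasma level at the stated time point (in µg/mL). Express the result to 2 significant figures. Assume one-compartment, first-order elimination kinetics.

C₀ = Dose / Vd = 2180 / 317 = 6.877 mg/L
k = ln2 / t½ = 0.693147 / 28.8 = 0.02407 h⁻¹
C = C₀ · e^(−k·t) = 6.877 × e^(−0.02407 × 48.4)
  = 6.877 × 0.3119 = 2.145 mg/L
(2.145 mg/L = 2.145 µg/mL)

2.1 µg/mL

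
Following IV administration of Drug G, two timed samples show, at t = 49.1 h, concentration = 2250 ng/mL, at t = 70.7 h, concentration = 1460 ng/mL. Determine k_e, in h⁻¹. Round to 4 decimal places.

0.0200 h⁻¹

k = ln(C₁/C₂) / (t₂ − t₁) = ln(2250/1460) / (70.7 − 49.1)
  = 0.4325 / 21.60 = 0.02002 h⁻¹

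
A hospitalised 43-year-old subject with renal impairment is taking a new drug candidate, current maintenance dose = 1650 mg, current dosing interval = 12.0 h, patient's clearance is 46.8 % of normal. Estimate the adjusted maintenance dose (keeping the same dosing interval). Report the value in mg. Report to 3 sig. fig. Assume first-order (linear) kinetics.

772 mg

To keep the same average steady-state level, dosing rate must scale with clearance.
CL ratio = 46.8 / 100 = 0.4680
New dose (same interval) = 1650 × 0.4680 = 772.2 mg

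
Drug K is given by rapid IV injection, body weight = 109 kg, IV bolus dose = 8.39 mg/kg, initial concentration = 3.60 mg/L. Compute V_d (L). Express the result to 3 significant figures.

254 L

Dose = 8.39 × 109 = 914.5 mg
Vd = Dose / C₀ = 914.5 / 3.60 = 254.0 L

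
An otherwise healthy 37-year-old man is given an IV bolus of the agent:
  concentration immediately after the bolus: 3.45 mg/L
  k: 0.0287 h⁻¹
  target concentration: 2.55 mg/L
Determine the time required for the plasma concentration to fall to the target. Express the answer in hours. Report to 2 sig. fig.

11 h

t = ln(C₀ / C) / k = ln(3.450 / 2.55) / 0.02870
  = ln(1.353) / 0.02870 = 0.3023 / 0.02870 = 10.53 h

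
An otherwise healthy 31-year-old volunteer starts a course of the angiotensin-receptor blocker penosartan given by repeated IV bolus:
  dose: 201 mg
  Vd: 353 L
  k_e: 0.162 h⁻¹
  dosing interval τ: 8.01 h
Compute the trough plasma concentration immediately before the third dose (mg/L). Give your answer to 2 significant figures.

0.20 mg/L

C₀ per dose = Dose / Vd = 201 / 353 = 0.5694 mg/L
Fraction remaining after one interval: r = e^(−kτ) = e^(−0.1620 × 8.01) = 0.2732
Before dose 3, 2 doses have been given (aged 1τ, 2τ).
C_trough = C₀ × (r + r²) = 0.5694 × (0.2732 + 0.07464) = 0.1981 mg/L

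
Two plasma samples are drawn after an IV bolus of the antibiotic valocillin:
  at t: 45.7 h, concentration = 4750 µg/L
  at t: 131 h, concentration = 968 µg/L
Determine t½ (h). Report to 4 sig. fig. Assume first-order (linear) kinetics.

37.17 h

k = ln(C₁/C₂) / (t₂ − t₁) = ln(4750/968) / (131 − 45.7)
  = 1.591 / 85.30 = 0.01865 h⁻¹
t½ = ln2 / k = 0.693147 / 0.01865 = 37.17 h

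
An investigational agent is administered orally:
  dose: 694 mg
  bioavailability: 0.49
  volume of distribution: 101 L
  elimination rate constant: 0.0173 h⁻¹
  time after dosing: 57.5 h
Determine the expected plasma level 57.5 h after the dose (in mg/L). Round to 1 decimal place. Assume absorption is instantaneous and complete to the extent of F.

Amount reaching circulation = F × Dose = 0.49 × 694.0 = 340.1 mg
C₀ = F·Dose / Vd = 340.1 / 101 = 3.367 mg/L
C = C₀ · e^(−k·t) = 3.367 × e^(−0.01730 × 57.5)
  = 3.367 × 0.3698 = 1.245 mg/L

1.2 mg/L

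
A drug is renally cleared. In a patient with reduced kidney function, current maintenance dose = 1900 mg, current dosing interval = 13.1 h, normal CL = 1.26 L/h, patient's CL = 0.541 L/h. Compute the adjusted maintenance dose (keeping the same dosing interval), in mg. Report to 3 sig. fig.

To keep the same average steady-state level, dosing rate must scale with clearance.
CL ratio = 0.541 / 1.26 = 0.4294
New dose (same interval) = 1900 × 0.4294 = 815.9 mg

816 mg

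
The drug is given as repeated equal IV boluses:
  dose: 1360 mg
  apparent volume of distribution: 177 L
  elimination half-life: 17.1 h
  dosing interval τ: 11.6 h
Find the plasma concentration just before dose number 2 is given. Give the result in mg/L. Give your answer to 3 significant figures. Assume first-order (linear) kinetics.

C₀ per dose = Dose / Vd = 1360 / 177 = 7.684 mg/L
k = ln2 / t½ = 0.693147 / 17.1 = 0.04053 h⁻¹
Fraction remaining after one interval: r = e^(−kτ) = e^(−0.04053 × 11.6) = 0.6249
Before dose 2, 1 dose has been given (aged 1τ).
C_trough = C₀ × r = 7.684 × 0.6249 = 4.802 mg/L

4.80 mg/L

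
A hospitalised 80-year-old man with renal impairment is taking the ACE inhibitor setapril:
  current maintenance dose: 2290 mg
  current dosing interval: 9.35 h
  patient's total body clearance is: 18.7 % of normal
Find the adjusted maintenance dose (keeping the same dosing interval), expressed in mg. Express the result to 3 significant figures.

To keep the same average steady-state level, dosing rate must scale with clearance.
CL ratio = 18.7 / 100 = 0.1870
New dose (same interval) = 2290 × 0.1870 = 428.2 mg

428 mg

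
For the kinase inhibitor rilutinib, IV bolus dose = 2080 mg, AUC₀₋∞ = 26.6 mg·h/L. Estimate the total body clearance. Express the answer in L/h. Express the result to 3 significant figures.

CL = Dose / AUC = 2080 / 26.6 = 78.20 L/h

78.2 L/h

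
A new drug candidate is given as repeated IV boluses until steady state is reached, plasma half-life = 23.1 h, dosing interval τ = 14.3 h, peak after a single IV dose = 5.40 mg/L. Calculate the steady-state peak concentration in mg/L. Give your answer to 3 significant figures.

15.5 mg/L

k = ln2 / t½ = 0.693147 / 23.1 = 0.03001 h⁻¹
e^(−kτ) = e^(−0.03001 × 14.3) = 0.6511
Accumulation ratio R = 1 / (1 − e^(−kτ)) = 1 / (1 − 0.6511) = 2.866
Steady-state peak = C₀ × R = 5.40 × 2.866 = 15.48 mg/L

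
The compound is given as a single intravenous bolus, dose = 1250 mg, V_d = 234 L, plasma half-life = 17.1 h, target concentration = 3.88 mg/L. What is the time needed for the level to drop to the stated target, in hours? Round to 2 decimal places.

C₀ = Dose / Vd = 1250 / 234 = 5.342 mg/L
k = ln2 / t½ = 0.693147 / 17.1 = 0.04053 h⁻¹
t = ln(C₀ / C) / k = ln(5.342 / 3.88) / 0.04053
  = ln(1.377) / 0.04053 = 0.3199 / 0.04053 = 7.893 h

7.89 h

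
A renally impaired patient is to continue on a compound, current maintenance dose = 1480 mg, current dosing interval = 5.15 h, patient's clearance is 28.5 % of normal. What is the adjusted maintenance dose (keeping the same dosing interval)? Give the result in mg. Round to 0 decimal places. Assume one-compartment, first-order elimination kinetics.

To keep the same average steady-state level, dosing rate must scale with clearance.
CL ratio = 28.5 / 100 = 0.2850
New dose (same interval) = 1480 × 0.2850 = 421.8 mg

422 mg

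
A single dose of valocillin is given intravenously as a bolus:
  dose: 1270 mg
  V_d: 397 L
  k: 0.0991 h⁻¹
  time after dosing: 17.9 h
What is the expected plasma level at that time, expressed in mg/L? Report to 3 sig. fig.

0.543 mg/L

C₀ = Dose / Vd = 1270 / 397 = 3.199 mg/L
C = C₀ · e^(−k·t) = 3.199 × e^(−0.09910 × 17.9)
  = 3.199 × 0.1697 = 0.5429 mg/L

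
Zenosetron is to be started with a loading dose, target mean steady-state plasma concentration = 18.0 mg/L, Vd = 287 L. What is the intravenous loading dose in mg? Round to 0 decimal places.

LD = Css × Vd = 18.0 × 287 = 5166 mg

5166 mg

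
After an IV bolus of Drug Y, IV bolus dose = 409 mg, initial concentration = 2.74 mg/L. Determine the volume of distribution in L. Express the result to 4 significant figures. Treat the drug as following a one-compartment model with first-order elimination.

Vd = Dose / C₀ = 409.0 / 2.74 = 149.3 L

149.3 L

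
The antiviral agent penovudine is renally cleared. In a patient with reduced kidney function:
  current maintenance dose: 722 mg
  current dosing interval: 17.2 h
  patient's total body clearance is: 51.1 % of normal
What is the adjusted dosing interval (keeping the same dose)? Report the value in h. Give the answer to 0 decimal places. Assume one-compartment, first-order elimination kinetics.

To keep the same average steady-state level, dosing rate must scale with clearance.
CL ratio = 51.1 / 100 = 0.5110
New interval (same dose) = 17.2 / 0.5110 = 33.66 h

34 h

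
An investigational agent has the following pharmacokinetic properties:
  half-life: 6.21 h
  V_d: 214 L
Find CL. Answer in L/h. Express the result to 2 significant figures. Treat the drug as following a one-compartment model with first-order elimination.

k = ln2 / t½ = 0.693147 / 6.21 = 0.1116 h⁻¹
CL = k × Vd = 0.1116 × 214 = 23.88 L/h

24 L/h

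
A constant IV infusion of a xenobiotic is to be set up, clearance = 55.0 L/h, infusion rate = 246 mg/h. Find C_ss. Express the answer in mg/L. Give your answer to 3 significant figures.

4.47 mg/L

At steady state Css = R₀ / CL = 246 / 55.00 = 4.473 mg/L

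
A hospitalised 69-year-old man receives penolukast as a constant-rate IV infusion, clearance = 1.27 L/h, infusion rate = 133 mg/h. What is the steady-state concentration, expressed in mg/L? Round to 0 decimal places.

105 mg/L

At steady state Css = R₀ / CL = 133 / 1.270 = 104.7 mg/L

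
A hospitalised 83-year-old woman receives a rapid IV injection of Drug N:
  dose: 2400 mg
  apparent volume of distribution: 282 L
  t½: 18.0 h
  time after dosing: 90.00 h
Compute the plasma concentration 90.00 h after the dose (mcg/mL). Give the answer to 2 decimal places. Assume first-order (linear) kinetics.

0.27 mcg/mL

C₀ = Dose / Vd = 2400 / 282 = 8.511 mg/L
k = ln2 / t½ = 0.693147 / 18.0 = 0.03851 h⁻¹
t / t½ = 90.00 / 18.0 = 5 half-lives
C = C₀ × (1/2)^5 = 8.511 × 0.03125 = 0.2660 mg/L
(0.2660 mg/L = 0.2660 mcg/mL)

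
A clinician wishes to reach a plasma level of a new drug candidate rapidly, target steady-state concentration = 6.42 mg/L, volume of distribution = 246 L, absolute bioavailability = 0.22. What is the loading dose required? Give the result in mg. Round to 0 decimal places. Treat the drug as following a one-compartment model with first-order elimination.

7179 mg

LD = Css × Vd / F = 6.42 × 246 / 0.22 = 7179 mg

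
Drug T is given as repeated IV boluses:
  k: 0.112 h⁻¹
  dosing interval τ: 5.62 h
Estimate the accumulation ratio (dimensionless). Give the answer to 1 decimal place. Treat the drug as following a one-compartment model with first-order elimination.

2.1

e^(−kτ) = e^(−0.1120 × 5.62) = 0.5329
Accumulation ratio R = 1 / (1 − e^(−kτ)) = 1 / (1 − 0.5329) = 2.141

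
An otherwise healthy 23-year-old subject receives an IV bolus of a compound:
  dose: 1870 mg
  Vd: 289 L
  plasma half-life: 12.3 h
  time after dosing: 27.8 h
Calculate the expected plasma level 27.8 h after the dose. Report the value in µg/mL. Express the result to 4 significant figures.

1.351 µg/mL

C₀ = Dose / Vd = 1870 / 289 = 6.471 mg/L
k = ln2 / t½ = 0.693147 / 12.3 = 0.05635 h⁻¹
C = C₀ · e^(−k·t) = 6.471 × e^(−0.05635 × 27.8)
  = 6.471 × 0.2088 = 1.351 mg/L
(1.351 mg/L = 1.351 µg/mL)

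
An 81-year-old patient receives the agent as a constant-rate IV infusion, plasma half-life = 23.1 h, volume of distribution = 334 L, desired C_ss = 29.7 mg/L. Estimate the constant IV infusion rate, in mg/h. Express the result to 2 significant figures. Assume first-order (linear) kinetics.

300 mg/h

k = ln2 / t½ = 0.693147 / 23.1 = 0.03001 h⁻¹
CL = k × Vd = 0.03001 × 334 = 10.02 L/h
At steady state, infusion rate R₀ = Css × CL = 29.7 × 10.02 = 297.6 mg/h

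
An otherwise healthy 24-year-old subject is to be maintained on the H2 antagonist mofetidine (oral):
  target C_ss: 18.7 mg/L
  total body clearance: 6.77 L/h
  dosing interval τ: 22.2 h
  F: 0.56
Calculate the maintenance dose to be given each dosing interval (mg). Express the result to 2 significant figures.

5000 mg

At steady state, F × (Dose/τ) = Css × CL.
Dose = Css × CL × τ / F = 18.7 × 6.770 × 22.2 / 0.56 = 5019 mg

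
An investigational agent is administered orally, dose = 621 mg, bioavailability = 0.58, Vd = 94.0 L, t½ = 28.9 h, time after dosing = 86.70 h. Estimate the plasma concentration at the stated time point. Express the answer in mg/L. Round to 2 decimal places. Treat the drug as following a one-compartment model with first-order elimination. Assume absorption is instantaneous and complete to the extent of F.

Amount reaching circulation = F × Dose = 0.58 × 621.0 = 360.2 mg
C₀ = F·Dose / Vd = 360.2 / 94.0 = 3.832 mg/L
k = ln2 / t½ = 0.693147 / 28.9 = 0.02398 h⁻¹
t / t½ = 86.70 / 28.9 = 3 half-lives
C = C₀ × (1/2)^3 = 3.832 × 0.1250 = 0.4790 mg/L

0.48 mg/L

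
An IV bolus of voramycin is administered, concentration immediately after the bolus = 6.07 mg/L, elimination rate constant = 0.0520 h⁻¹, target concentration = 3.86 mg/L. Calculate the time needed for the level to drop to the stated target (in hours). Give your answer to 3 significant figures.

8.71 h

t = ln(C₀ / C) / k = ln(6.070 / 3.86) / 0.05200
  = ln(1.573) / 0.05200 = 0.4530 / 0.05200 = 8.712 h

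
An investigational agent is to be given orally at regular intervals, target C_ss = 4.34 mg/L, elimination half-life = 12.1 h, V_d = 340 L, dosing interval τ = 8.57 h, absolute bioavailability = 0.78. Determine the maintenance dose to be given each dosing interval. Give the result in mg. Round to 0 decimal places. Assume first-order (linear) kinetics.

929 mg

k = ln2 / t½ = 0.693147 / 12.1 = 0.05728 h⁻¹
CL = k × Vd = 0.05728 × 340 = 19.48 L/h
At steady state, F × (Dose/τ) = Css × CL.
Dose = Css × CL × τ / F = 4.34 × 19.48 × 8.57 / 0.78 = 928.9 mg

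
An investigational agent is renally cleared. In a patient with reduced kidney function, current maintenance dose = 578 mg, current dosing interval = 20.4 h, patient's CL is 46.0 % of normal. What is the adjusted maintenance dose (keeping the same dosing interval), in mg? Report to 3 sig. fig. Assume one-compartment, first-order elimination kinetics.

266 mg

To keep the same average steady-state level, dosing rate must scale with clearance.
CL ratio = 46.0 / 100 = 0.4600
New dose (same interval) = 578 × 0.4600 = 265.9 mg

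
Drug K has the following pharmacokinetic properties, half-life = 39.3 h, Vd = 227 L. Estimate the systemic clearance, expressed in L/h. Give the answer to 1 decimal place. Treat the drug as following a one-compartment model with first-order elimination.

4.0 L/h

k = ln2 / t½ = 0.693147 / 39.3 = 0.01764 h⁻¹
CL = k × Vd = 0.01764 × 227 = 4.004 L/h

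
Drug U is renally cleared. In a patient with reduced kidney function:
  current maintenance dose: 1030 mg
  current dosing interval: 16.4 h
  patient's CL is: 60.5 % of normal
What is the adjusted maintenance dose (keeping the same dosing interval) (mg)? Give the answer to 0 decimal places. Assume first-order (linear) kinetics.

623 mg

To keep the same average steady-state level, dosing rate must scale with clearance.
CL ratio = 60.5 / 100 = 0.6050
New dose (same interval) = 1030 × 0.6050 = 623.2 mg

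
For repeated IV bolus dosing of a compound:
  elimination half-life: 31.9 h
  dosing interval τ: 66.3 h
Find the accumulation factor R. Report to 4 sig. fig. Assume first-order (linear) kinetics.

1.310

k = ln2 / t½ = 0.693147 / 31.9 = 0.02173 h⁻¹
e^(−kτ) = e^(−0.02173 × 66.3) = 0.2368
Accumulation ratio R = 1 / (1 − e^(−kτ)) = 1 / (1 − 0.2368) = 1.310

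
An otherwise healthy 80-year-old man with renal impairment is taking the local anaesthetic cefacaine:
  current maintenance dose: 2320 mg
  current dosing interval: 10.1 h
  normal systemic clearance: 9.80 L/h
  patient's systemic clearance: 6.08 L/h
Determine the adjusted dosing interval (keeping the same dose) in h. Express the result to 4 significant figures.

To keep the same average steady-state level, dosing rate must scale with clearance.
CL ratio = 6.08 / 9.80 = 0.6204
New interval (same dose) = 10.1 / 0.6204 = 16.28 h

16.28 h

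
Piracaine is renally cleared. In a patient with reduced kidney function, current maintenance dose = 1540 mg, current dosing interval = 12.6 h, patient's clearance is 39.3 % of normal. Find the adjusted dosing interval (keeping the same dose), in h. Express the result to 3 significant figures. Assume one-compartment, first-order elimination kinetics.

To keep the same average steady-state level, dosing rate must scale with clearance.
CL ratio = 39.3 / 100 = 0.3930
New interval (same dose) = 12.6 / 0.3930 = 32.06 h

32.1 h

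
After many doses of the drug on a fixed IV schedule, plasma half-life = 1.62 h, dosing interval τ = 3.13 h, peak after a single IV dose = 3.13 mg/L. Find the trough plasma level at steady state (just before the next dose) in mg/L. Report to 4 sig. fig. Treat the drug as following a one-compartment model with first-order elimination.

k = ln2 / t½ = 0.693147 / 1.62 = 0.4279 h⁻¹
e^(−kτ) = e^(−0.4279 × 3.13) = 0.2620
Accumulation ratio R = 1 / (1 − e^(−kτ)) = 1 / (1 − 0.2620) = 1.355
Steady-state trough = C₀ × R × e^(−kτ) = 3.13 × 1.355 × 0.2620 = 1.111 mg/L

1.111 mg/L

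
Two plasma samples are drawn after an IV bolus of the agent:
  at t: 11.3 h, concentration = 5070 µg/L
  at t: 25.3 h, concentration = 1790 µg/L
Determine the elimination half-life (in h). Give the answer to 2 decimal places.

k = ln(C₁/C₂) / (t₂ − t₁) = ln(5070/1790) / (25.3 − 11.3)
  = 1.041 / 14.00 = 0.07436 h⁻¹
t½ = ln2 / k = 0.693147 / 0.07436 = 9.322 h

9.32 h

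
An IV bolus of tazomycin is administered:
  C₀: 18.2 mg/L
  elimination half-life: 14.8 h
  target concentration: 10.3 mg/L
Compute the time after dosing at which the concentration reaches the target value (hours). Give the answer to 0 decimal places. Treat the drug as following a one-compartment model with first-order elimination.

12 h

k = ln2 / t½ = 0.693147 / 14.8 = 0.04683 h⁻¹
t = ln(C₀ / C) / k = ln(18.20 / 10.3) / 0.04683
  = ln(1.767) / 0.04683 = 0.5693 / 0.04683 = 12.16 h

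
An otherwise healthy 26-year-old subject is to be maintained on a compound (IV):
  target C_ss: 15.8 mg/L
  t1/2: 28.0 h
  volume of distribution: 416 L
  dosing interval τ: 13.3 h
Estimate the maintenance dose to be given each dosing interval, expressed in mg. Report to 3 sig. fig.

k = ln2 / t½ = 0.693147 / 28.0 = 0.02476 h⁻¹
CL = k × Vd = 0.02476 × 416 = 10.30 L/h
At steady state, Dose/τ = Css × CL.
Dose = Css × CL × τ = 15.8 × 10.30 × 13.3 = 2164 mg

2160 mg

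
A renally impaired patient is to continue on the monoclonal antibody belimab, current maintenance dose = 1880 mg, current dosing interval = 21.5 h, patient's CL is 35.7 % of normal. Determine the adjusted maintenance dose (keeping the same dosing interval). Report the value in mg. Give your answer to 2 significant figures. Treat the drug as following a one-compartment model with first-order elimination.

670 mg

To keep the same average steady-state level, dosing rate must scale with clearance.
CL ratio = 35.7 / 100 = 0.3570
New dose (same interval) = 1880 × 0.3570 = 671.2 mg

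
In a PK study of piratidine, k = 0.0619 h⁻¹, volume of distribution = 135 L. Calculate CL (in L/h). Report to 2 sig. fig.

8.4 L/h

CL = k × Vd = 0.0619 × 135 = 8.357 L/h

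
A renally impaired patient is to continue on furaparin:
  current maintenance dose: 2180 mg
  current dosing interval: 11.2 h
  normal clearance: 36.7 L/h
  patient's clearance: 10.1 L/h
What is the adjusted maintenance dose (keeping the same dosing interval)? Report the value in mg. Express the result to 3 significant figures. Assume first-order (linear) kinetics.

To keep the same average steady-state level, dosing rate must scale with clearance.
CL ratio = 10.1 / 36.7 = 0.2752
New dose (same interval) = 2180 × 0.2752 = 599.9 mg

600 mg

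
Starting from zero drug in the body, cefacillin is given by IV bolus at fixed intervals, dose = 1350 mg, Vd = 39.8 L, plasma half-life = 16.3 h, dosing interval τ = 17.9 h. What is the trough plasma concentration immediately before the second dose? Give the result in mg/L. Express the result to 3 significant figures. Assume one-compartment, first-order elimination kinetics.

15.8 mg/L

C₀ per dose = Dose / Vd = 1350 / 39.8 = 33.92 mg/L
k = ln2 / t½ = 0.693147 / 16.3 = 0.04252 h⁻¹
Fraction remaining after one interval: r = e^(−kτ) = e^(−0.04252 × 17.9) = 0.4671
Before dose 2, 1 dose has been given (aged 1τ).
C_trough = C₀ × r = 33.92 × 0.4671 = 15.84 mg/L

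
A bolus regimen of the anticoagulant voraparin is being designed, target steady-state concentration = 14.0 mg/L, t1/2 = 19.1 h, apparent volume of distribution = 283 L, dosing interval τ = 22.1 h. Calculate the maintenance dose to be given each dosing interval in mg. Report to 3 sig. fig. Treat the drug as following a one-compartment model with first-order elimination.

3180 mg

k = ln2 / t½ = 0.693147 / 19.1 = 0.03629 h⁻¹
CL = k × Vd = 0.03629 × 283 = 10.27 L/h
At steady state, Dose/τ = Css × CL.
Dose = Css × CL × τ = 14.0 × 10.27 × 22.1 = 3178 mg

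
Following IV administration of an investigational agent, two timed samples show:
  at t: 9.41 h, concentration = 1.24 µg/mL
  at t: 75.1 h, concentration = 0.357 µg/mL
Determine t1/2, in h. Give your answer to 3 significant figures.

36.6 h

k = ln(C₁/C₂) / (t₂ − t₁) = ln(1.24/0.357) / (75.1 − 9.41)
  = 1.245 / 65.69 = 0.01895 h⁻¹
t½ = ln2 / k = 0.693147 / 0.01895 = 36.58 h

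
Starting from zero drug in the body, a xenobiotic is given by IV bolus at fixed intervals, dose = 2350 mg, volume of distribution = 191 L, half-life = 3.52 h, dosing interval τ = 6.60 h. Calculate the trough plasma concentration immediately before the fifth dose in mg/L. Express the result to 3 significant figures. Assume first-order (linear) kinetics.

4.59 mg/L

C₀ per dose = Dose / Vd = 2350 / 191 = 12.30 mg/L
k = ln2 / t½ = 0.693147 / 3.52 = 0.1969 h⁻¹
Fraction remaining after one interval: r = e^(−kτ) = e^(−0.1969 × 6.60) = 0.2727
Before dose 5, 4 doses have been given (aged 1τ, 2τ, 3τ, 4τ).
C_trough = C₀ × (r + r² + … + r^4) = C₀ × r(1−r^4)/(1−r)
        = 12.30 × 0.2727 × (1 − 0.005530) / (1 − 0.2727) = 4.586 mg/L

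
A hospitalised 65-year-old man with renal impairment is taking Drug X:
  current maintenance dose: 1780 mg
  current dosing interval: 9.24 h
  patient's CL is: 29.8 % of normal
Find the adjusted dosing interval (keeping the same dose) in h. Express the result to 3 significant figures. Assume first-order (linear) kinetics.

To keep the same average steady-state level, dosing rate must scale with clearance.
CL ratio = 29.8 / 100 = 0.2980
New interval (same dose) = 9.24 / 0.2980 = 31.01 h

31.0 h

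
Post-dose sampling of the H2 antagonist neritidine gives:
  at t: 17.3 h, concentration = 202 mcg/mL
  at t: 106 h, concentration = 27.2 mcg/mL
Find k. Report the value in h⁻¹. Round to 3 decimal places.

k = ln(C₁/C₂) / (t₂ − t₁) = ln(202/27.2) / (106 − 17.3)
  = 2.005 / 88.70 = 0.02260 h⁻¹

0.023 h⁻¹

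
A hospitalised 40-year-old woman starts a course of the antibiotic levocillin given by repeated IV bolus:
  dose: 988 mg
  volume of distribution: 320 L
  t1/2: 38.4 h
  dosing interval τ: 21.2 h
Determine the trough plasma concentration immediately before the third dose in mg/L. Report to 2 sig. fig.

C₀ per dose = Dose / Vd = 988 / 320 = 3.088 mg/L
k = ln2 / t½ = 0.693147 / 38.4 = 0.01805 h⁻¹
Fraction remaining after one interval: r = e^(−kτ) = e^(−0.01805 × 21.2) = 0.6820
Before dose 3, 2 doses have been given (aged 1τ, 2τ).
C_trough = C₀ × (r + r²) = 3.088 × (0.6820 + 0.4651) = 3.542 mg/L

3.5 mg/L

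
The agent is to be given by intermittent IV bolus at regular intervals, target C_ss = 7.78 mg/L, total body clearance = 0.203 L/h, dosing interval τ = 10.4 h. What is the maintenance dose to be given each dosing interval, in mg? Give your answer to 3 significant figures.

16.4 mg

At steady state, Dose/τ = Css × CL.
Dose = Css × CL × τ = 7.78 × 0.2030 × 10.4 = 16.43 mg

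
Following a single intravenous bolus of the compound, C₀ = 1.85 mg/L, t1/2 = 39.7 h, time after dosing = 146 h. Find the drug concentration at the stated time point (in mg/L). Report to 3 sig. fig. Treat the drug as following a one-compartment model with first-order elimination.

0.145 mg/L

k = ln2 / t½ = 0.693147 / 39.7 = 0.01746 h⁻¹
C = C₀ · e^(−k·t) = 1.850 × e^(−0.01746 × 146)
  = 1.850 × 0.07815 = 0.1446 mg/L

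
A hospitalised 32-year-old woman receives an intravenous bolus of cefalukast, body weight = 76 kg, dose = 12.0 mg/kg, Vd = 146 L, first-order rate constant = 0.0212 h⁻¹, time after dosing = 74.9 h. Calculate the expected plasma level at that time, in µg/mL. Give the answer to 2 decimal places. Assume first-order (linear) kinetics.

1.28 µg/mL

Total dose = 12.0 × 76 = 912.0 mg
C₀ = Dose / Vd = 912.0 / 146 = 6.247 mg/L
C = C₀ · e^(−k·t) = 6.247 × e^(−0.02120 × 74.9)
  = 6.247 × 0.2044 = 1.277 mg/L
(1.277 mg/L = 1.277 µg/mL)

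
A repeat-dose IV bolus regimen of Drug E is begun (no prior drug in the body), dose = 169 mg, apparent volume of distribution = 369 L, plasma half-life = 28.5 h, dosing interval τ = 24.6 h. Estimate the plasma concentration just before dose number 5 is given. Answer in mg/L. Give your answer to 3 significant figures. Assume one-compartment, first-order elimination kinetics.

C₀ per dose = Dose / Vd = 169 / 369 = 0.4580 mg/L
k = ln2 / t½ = 0.693147 / 28.5 = 0.02432 h⁻¹
Fraction remaining after one interval: r = e^(−kτ) = e^(−0.02432 × 24.6) = 0.5498
Before dose 5, 4 doses have been given (aged 1τ, 2τ, 3τ, 4τ).
C_trough = C₀ × (r + r² + … + r^4) = C₀ × r(1−r^4)/(1−r)
        = 0.4580 × 0.5498 × (1 − 0.09137) / (1 − 0.5498) = 0.5082 mg/L

0.508 mg/L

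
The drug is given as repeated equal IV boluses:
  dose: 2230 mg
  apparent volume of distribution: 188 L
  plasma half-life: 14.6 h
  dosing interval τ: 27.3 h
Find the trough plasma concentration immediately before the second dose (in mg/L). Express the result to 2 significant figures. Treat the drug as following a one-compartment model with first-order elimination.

3.2 mg/L

C₀ per dose = Dose / Vd = 2230 / 188 = 11.86 mg/L
k = ln2 / t½ = 0.693147 / 14.6 = 0.04748 h⁻¹
Fraction remaining after one interval: r = e^(−kτ) = e^(−0.04748 × 27.3) = 0.2736
Before dose 2, 1 dose has been given (aged 1τ).
C_trough = C₀ × r = 11.86 × 0.2736 = 3.245 mg/L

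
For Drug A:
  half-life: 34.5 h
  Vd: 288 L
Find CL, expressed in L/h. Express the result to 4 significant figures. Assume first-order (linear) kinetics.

k = ln2 / t½ = 0.693147 / 34.5 = 0.02009 h⁻¹
CL = k × Vd = 0.02009 × 288 = 5.786 L/h

5.786 L/h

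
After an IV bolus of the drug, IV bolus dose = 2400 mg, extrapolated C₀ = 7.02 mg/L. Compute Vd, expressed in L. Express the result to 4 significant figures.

Vd = Dose / C₀ = 2400 / 7.02 = 341.9 L

341.9 L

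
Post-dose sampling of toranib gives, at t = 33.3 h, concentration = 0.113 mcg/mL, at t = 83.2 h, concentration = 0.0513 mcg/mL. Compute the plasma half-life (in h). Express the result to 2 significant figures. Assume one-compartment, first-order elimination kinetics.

44 h

k = ln(C₁/C₂) / (t₂ − t₁) = ln(0.113/0.0513) / (83.2 − 33.3)
  = 0.7897 / 49.90 = 0.01583 h⁻¹
t½ = ln2 / k = 0.693147 / 0.01583 = 43.79 h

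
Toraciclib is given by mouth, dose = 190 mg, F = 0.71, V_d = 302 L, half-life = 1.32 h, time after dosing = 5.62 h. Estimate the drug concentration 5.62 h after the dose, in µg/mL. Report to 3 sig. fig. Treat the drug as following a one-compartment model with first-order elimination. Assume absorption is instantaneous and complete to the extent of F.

0.0234 µg/mL

Amount reaching circulation = F × Dose = 0.71 × 190.0 = 134.9 mg
C₀ = F·Dose / Vd = 134.9 / 302 = 0.4467 mg/L
k = ln2 / t½ = 0.693147 / 1.32 = 0.5251 h⁻¹
C = C₀ · e^(−k·t) = 0.4467 × e^(−0.5251 × 5.62)
  = 0.4467 × 0.05228 = 0.02335 mg/L
(0.02335 mg/L = 0.02335 µg/mL)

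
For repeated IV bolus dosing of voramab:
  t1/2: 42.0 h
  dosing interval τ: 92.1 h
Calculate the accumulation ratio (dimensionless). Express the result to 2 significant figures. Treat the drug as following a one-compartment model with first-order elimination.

1.3

k = ln2 / t½ = 0.693147 / 42.0 = 0.01650 h⁻¹
e^(−kτ) = e^(−0.01650 × 92.1) = 0.2188
Accumulation ratio R = 1 / (1 − e^(−kτ)) = 1 / (1 − 0.2188) = 1.280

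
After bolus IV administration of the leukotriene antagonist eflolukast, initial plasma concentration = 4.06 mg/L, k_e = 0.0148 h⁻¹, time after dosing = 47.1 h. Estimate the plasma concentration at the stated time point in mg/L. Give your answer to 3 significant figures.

C = C₀ · e^(−k·t) = 4.060 × e^(−0.01480 × 47.1)
  = 4.060 × 0.4980 = 2.022 mg/L

2.02 mg/L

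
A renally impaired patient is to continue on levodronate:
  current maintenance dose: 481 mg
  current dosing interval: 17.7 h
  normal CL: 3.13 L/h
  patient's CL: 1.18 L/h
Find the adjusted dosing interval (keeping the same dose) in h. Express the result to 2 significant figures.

To keep the same average steady-state level, dosing rate must scale with clearance.
CL ratio = 1.18 / 3.13 = 0.3770
New interval (same dose) = 17.7 / 0.3770 = 46.95 h

47 h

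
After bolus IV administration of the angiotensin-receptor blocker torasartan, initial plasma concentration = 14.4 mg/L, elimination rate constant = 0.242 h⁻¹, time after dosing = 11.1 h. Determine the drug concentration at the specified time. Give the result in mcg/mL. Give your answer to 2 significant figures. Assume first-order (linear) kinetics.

0.98 mcg/mL

C = C₀ · e^(−k·t) = 14.40 × e^(−0.2420 × 11.1)
  = 14.40 × 0.06814 = 0.9812 mg/L
(0.9812 mg/L = 0.9812 mcg/mL)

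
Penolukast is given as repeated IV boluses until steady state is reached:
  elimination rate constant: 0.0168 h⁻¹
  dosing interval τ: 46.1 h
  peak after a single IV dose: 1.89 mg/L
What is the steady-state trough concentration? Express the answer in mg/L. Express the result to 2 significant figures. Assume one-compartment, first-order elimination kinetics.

e^(−kτ) = e^(−0.01680 × 46.1) = 0.4609
Accumulation ratio R = 1 / (1 − e^(−kτ)) = 1 / (1 − 0.4609) = 1.855
Steady-state trough = C₀ × R × e^(−kτ) = 1.89 × 1.855 × 0.4609 = 1.616 mg/L

1.6 mg/L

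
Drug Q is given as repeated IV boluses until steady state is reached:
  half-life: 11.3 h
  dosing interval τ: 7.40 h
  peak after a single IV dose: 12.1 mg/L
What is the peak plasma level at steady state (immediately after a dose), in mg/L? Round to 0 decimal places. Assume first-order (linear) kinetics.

k = ln2 / t½ = 0.693147 / 11.3 = 0.06134 h⁻¹
e^(−kτ) = e^(−0.06134 × 7.40) = 0.6351
Accumulation ratio R = 1 / (1 − e^(−kτ)) = 1 / (1 − 0.6351) = 2.740
Steady-state peak = C₀ × R = 12.1 × 2.740 = 33.15 mg/L

33 mg/L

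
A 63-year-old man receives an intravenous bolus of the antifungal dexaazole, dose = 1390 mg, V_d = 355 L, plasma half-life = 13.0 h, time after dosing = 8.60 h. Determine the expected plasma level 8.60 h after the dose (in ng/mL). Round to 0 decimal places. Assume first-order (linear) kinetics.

C₀ = Dose / Vd = 1390 / 355 = 3.915 mg/L
k = ln2 / t½ = 0.693147 / 13.0 = 0.05332 h⁻¹
C = C₀ · e^(−k·t) = 3.915 × e^(−0.05332 × 8.60)
  = 3.915 × 0.6322 = 2.475 mg/L
Convert: 2.475 mg/L × 1000 = 2475 ng/mL

2475 ng/mL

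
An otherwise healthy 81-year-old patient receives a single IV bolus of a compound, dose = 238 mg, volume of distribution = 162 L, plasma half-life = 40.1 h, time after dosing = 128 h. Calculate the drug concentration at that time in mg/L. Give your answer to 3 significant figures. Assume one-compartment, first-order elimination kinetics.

C₀ = Dose / Vd = 238.0 / 162 = 1.469 mg/L
k = ln2 / t½ = 0.693147 / 40.1 = 0.01729 h⁻¹
C = C₀ · e^(−k·t) = 1.469 × e^(−0.01729 × 128)
  = 1.469 × 0.1094 = 0.1607 mg/L

0.161 mg/L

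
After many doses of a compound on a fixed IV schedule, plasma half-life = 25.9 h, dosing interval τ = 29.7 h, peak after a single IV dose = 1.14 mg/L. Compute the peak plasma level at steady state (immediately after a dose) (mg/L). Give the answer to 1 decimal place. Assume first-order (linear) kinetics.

2.1 mg/L

k = ln2 / t½ = 0.693147 / 25.9 = 0.02676 h⁻¹
e^(−kτ) = e^(−0.02676 × 29.7) = 0.4517
Accumulation ratio R = 1 / (1 − e^(−kτ)) = 1 / (1 − 0.4517) = 1.824
Steady-state peak = C₀ × R = 1.14 × 1.824 = 2.079 mg/L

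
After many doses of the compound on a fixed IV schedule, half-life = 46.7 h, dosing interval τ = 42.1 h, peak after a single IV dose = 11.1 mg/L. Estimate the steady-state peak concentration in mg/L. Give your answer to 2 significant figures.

k = ln2 / t½ = 0.693147 / 46.7 = 0.01484 h⁻¹
e^(−kτ) = e^(−0.01484 × 42.1) = 0.5354
Accumulation ratio R = 1 / (1 − e^(−kτ)) = 1 / (1 − 0.5354) = 2.152
Steady-state peak = C₀ × R = 11.1 × 2.152 = 23.89 mg/L

24 mg/L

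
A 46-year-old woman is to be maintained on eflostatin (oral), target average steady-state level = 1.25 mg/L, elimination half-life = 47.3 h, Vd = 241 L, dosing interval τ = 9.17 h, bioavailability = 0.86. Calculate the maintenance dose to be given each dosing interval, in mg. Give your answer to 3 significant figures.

k = ln2 / t½ = 0.693147 / 47.3 = 0.01465 h⁻¹
CL = k × Vd = 0.01465 × 241 = 3.531 L/h
At steady state, F × (Dose/τ) = Css × CL.
Dose = Css × CL × τ / F = 1.25 × 3.531 × 9.17 / 0.86 = 47.06 mg

47.1 mg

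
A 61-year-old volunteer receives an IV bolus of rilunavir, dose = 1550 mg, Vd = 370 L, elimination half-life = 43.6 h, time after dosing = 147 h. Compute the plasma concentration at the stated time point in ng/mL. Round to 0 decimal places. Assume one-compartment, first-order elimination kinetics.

C₀ = Dose / Vd = 1550 / 370 = 4.189 mg/L
k = ln2 / t½ = 0.693147 / 43.6 = 0.01590 h⁻¹
C = C₀ · e^(−k·t) = 4.189 × e^(−0.01590 × 147)
  = 4.189 × 0.09659 = 0.4046 mg/L
Convert: 0.4046 mg/L × 1000 = 404.6 ng/mL

405 ng/mL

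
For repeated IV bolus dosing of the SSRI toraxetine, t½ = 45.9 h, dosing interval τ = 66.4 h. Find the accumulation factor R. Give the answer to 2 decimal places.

k = ln2 / t½ = 0.693147 / 45.9 = 0.01510 h⁻¹
e^(−kτ) = e^(−0.01510 × 66.4) = 0.3669
Accumulation ratio R = 1 / (1 − e^(−kτ)) = 1 / (1 − 0.3669) = 1.580

1.58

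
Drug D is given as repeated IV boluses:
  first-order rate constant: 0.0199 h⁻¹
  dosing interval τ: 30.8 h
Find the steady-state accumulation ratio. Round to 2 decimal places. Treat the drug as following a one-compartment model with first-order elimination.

2.18

e^(−kτ) = e^(−0.01990 × 30.8) = 0.5418
Accumulation ratio R = 1 / (1 − e^(−kτ)) = 1 / (1 − 0.5418) = 2.182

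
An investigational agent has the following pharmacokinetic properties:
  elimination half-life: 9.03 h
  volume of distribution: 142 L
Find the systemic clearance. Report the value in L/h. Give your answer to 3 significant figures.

10.9 L/h

k = ln2 / t½ = 0.693147 / 9.03 = 0.07676 h⁻¹
CL = k × Vd = 0.07676 × 142 = 10.90 L/h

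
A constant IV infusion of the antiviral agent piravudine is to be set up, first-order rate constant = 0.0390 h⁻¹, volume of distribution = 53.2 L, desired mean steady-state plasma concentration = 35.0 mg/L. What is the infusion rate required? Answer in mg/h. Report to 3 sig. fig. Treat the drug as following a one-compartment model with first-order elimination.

CL = k × Vd = 0.03900 × 53.2 = 2.075 L/h
At steady state, infusion rate R₀ = Css × CL = 35.0 × 2.075 = 72.63 mg/h

72.6 mg/h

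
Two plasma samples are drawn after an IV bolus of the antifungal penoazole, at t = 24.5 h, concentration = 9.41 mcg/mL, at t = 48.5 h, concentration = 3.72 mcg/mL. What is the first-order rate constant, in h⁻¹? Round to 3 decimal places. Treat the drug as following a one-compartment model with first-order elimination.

0.039 h⁻¹

k = ln(C₁/C₂) / (t₂ − t₁) = ln(9.41/3.72) / (48.5 − 24.5)
  = 0.9280 / 24.00 = 0.03867 h⁻¹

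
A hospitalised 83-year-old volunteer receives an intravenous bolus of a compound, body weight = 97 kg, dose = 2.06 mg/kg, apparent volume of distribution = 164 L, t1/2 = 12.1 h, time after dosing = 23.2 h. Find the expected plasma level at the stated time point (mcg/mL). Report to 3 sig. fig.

0.323 mcg/mL

Total dose = 2.06 × 97 = 199.8 mg
C₀ = Dose / Vd = 199.8 / 164 = 1.218 mg/L
k = ln2 / t½ = 0.693147 / 12.1 = 0.05728 h⁻¹
C = C₀ · e^(−k·t) = 1.218 × e^(−0.05728 × 23.2)
  = 1.218 × 0.2648 = 0.3225 mg/L
(0.3225 mg/L = 0.3225 mcg/mL)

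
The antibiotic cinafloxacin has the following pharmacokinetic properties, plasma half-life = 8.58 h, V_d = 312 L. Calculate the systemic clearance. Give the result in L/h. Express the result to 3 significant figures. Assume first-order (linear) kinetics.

25.2 L/h

k = ln2 / t½ = 0.693147 / 8.58 = 0.08079 h⁻¹
CL = k × Vd = 0.08079 × 312 = 25.21 L/h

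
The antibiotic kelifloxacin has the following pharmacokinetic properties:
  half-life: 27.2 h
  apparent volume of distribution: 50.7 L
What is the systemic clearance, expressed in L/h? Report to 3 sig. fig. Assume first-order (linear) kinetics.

1.29 L/h

k = ln2 / t½ = 0.693147 / 27.2 = 0.02548 h⁻¹
CL = k × Vd = 0.02548 × 50.7 = 1.292 L/h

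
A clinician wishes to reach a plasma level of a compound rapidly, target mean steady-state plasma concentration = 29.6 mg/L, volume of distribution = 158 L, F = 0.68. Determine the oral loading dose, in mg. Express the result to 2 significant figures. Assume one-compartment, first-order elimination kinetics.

LD = Css × Vd / F = 29.6 × 158 / 0.68 = 6878 mg

6900 mg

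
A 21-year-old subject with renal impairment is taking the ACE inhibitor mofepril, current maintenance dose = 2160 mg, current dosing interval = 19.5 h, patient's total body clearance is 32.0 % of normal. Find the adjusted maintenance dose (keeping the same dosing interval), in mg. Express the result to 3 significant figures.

691 mg

To keep the same average steady-state level, dosing rate must scale with clearance.
CL ratio = 32.0 / 100 = 0.3200
New dose (same interval) = 2160 × 0.3200 = 691.2 mg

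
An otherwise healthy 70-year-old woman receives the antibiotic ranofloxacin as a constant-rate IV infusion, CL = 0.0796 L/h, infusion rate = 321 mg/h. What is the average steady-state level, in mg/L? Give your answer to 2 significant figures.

4000 mg/L

At steady state Css = R₀ / CL = 321 / 0.07960 = 4033 mg/L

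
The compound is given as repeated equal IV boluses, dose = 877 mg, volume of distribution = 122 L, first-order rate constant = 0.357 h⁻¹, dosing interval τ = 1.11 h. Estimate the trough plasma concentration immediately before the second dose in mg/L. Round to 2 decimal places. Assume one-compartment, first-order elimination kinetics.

4.84 mg/L

C₀ per dose = Dose / Vd = 877 / 122 = 7.189 mg/L
Fraction remaining after one interval: r = e^(−kτ) = e^(−0.3570 × 1.11) = 0.6728
Before dose 2, 1 dose has been given (aged 1τ).
C_trough = C₀ × r = 7.189 × 0.6728 = 4.837 mg/L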